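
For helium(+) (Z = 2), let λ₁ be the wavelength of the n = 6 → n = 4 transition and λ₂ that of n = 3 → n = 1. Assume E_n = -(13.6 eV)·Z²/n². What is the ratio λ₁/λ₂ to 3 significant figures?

λ ∝ 1/ΔE ∝ 1/(1/n_f² − 1/n_i²), and the Z² and hc factors cancel in the ratio.
λ₁/λ₂ = (1/1² − 1/3²)/(1/4² − 1/6²) = 0.8889/0.03472 = 25.6.

25.6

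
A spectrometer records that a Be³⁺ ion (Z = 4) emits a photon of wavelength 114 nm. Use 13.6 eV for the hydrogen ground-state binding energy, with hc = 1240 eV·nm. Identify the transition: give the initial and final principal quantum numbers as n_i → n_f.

n_i = 9, n_f = 4

The photon energy is ΔE = hc/λ = 1240 / 114 = 10.88 eV.
With Z = 4, ΔE = 217.6 × (1/n_f² − 1/n_i²), so 1/n_f² − 1/n_i² = 0.04999.
Trying n_f = 4 gives 1/n_i² = 0.01251, i.e. n_i ≈ 9; this pair matches.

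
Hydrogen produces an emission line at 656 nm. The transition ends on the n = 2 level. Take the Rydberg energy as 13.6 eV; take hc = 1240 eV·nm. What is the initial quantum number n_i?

n_i = 3

The photon energy is ΔE = hc/λ = 1240 / 656 = 1.890 eV.
With Z = 1, ΔE = 13.60 × (1/n_f² − 1/n_i²), so 1/n_f² − 1/n_i² = 0.1390.
With n_f = 2: 1/n_i² = 1/4 − 0.1390 = 0.1110, so n_i ≈ 3.00.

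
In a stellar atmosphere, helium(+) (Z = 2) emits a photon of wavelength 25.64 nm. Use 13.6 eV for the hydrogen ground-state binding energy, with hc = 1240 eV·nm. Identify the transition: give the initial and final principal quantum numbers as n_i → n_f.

n_i = 3, n_f = 1

The photon energy is ΔE = hc/λ = 1240 / 25.64 = 48.36 eV.
With Z = 2, ΔE = 54.40 × (1/n_f² − 1/n_i²), so 1/n_f² − 1/n_i² = 0.8890.
Trying n_f = 1 gives 1/n_i² = 0.1110, i.e. n_i ≈ 3; this pair matches.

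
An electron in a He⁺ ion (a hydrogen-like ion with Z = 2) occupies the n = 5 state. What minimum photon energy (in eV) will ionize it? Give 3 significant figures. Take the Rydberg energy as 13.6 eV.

2.18 eV

E_n = −13.6 Z²/n² = −54.40/n² eV for Z = 2.
E_5 = −54.40/25 = −2.18 eV, so ionization (to E = 0) requires 2.18 eV.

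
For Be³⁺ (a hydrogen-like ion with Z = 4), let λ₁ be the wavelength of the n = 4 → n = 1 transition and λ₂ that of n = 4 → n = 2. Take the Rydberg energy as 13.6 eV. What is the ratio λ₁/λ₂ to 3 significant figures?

λ ∝ 1/ΔE ∝ 1/(1/n_f² − 1/n_i²), and the Z² and hc factors cancel in the ratio.
λ₁/λ₂ = (1/2² − 1/4²)/(1/1² − 1/4²) = 0.1875/0.9375 = 0.200.

0.200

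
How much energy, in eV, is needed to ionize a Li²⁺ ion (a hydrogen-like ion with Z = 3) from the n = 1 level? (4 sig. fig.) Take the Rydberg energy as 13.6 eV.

122.4 eV

E_n = −13.6 Z²/n² = −122.4/n² eV for Z = 3.
E_1 = −122.4/1 = −122.4 eV, so ionization (to E = 0) requires 122.4 eV.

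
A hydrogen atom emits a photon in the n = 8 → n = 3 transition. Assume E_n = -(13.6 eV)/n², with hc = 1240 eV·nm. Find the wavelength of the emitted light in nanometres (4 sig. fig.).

954.9 nm

ΔE = 13.60 × (1/3² − 1/8²) = 13.60 × 0.09549 = 1.299 eV.
λ = hc/ΔE = 1240 / 1.299 = 954.9 nm.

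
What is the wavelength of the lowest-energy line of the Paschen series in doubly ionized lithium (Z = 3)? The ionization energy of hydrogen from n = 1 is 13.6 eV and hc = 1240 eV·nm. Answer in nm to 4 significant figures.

The Paschen series terminates on n_f = 3; the first line has n_i = 3+1 = 4.
ΔE = 122.4 × (1/3² − 1/4²) = 5.950 eV.
λ = 1240 / 5.950 = 208.4 nm.

208.4 nm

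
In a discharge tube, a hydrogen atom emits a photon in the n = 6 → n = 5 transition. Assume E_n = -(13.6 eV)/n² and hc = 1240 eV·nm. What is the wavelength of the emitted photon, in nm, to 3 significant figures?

7460 nm

ΔE = 13.60 × (1/5² − 1/6²) = 13.60 × 0.01222 = 0.1662 eV.
λ = hc/ΔE = 1240 / 0.1662 = 7460 nm.
This line belongs to the Pfund series.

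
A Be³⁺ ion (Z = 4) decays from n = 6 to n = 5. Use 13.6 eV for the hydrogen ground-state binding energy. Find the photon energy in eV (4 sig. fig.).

The Bohr energies scale as Z², so for Z = 4: E_n = −217.6/n² eV.
E_6 = −217.6/36 = −6.044 eV and E_5 = −217.6/25 = −8.704 eV.
The photon energy is |E_6 − E_5| = 2.660 eV.

2.660 eV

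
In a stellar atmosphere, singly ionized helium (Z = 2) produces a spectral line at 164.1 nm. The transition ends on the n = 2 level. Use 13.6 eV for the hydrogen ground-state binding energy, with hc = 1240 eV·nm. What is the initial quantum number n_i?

n_i = 3

The photon energy is ΔE = hc/λ = 1240 / 164.1 = 7.556 eV.
With Z = 2, ΔE = 54.40 × (1/n_f² − 1/n_i²), so 1/n_f² − 1/n_i² = 0.1389.
With n_f = 2: 1/n_i² = 1/4 − 0.1389 = 0.1111, so n_i ≈ 3.00.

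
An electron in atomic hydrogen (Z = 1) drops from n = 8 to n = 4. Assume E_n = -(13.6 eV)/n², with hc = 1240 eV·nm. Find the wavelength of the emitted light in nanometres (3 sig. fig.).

1950 nm

ΔE = 13.60 × (1/4² − 1/8²) = 13.60 × 0.04688 = 0.6375 eV.
λ = hc/ΔE = 1240 / 0.6375 = 1950 nm.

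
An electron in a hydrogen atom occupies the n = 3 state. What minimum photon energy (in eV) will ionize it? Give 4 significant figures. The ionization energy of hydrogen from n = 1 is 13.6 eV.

E_3 = −13.60/9 = −1.511 eV, so ionization (to E = 0) requires 1.511 eV.

1.511 eV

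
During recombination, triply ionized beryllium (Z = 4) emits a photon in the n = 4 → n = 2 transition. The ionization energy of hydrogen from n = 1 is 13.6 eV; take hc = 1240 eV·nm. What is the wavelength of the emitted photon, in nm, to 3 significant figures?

30.4 nm

For Z = 4 the level energies scale as Z², so the effective Rydberg energy is 13.6 × 16 = 217.6 eV.
ΔE = 217.6 × (1/2² − 1/4²) = 217.6 × 0.1875 = 40.80 eV.
λ = hc/ΔE = 1240 / 40.80 = 30.4 nm.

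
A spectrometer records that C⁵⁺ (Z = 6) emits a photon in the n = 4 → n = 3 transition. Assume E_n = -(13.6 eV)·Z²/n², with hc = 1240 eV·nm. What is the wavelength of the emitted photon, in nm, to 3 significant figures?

For Z = 6 the level energies scale as Z², so the effective Rydberg energy is 13.6 × 36 = 489.6 eV.
ΔE = 489.6 × (1/3² − 1/4²) = 489.6 × 0.04861 = 23.80 eV.
λ = hc/ΔE = 1240 / 23.80 = 52.1 nm.

52.1 nm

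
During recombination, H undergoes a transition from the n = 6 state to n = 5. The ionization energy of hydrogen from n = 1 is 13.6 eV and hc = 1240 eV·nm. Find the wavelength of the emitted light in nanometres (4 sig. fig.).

ΔE = 13.60 × (1/5² − 1/6²) = 13.60 × 0.01222 = 0.1662 eV.
λ = hc/ΔE = 1240 / 0.1662 = 7460 nm.

7460 nm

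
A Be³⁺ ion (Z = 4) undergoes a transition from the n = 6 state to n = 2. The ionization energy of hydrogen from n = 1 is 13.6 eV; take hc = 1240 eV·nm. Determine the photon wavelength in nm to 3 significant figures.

For Z = 4 the level energies scale as Z², so the effective Rydberg energy is 13.6 × 16 = 217.6 eV.
ΔE = 217.6 × (1/2² − 1/6²) = 217.6 × 0.2222 = 48.36 eV.
λ = hc/ΔE = 1240 / 48.36 = 25.6 nm.

25.6 nm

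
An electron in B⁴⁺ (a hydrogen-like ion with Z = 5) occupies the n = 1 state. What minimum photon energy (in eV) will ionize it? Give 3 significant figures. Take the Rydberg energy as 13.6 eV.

E_n = −13.6 Z²/n² = −340.0/n² eV for Z = 5.
E_1 = −340.0/1 = −340 eV, so ionization (to E = 0) requires 340 eV.

340 eV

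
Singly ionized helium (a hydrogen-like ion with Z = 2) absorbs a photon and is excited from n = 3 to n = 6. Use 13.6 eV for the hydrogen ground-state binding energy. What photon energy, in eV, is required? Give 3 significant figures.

The Bohr energies scale as Z², so for Z = 2: E_n = −54.40/n² eV.
E_6 = −54.40/36 = −1.511 eV and E_3 = −54.40/9 = −6.044 eV.
The photon energy is |E_6 − E_3| = 4.53 eV.

4.53 eV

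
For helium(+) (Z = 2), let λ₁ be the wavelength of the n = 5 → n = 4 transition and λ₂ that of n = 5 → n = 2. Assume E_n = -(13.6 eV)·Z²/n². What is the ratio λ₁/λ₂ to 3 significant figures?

λ ∝ 1/ΔE ∝ 1/(1/n_f² − 1/n_i²), and the Z² and hc factors cancel in the ratio.
λ₁/λ₂ = (1/2² − 1/5²)/(1/4² − 1/5²) = 0.2100/0.02250 = 9.33.

9.33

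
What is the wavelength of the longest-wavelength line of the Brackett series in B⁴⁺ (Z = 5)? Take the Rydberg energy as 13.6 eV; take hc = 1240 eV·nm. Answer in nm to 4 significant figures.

162.1 nm

The Brackett series terminates on n_f = 4; the first line has n_i = 4+1 = 5.
ΔE = 340.0 × (1/4² − 1/5²) = 7.650 eV.
λ = 1240 / 7.650 = 162.1 nm.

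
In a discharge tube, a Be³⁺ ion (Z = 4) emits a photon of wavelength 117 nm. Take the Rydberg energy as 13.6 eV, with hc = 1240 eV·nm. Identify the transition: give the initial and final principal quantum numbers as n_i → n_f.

n_i = 4, n_f = 3

The photon energy is ΔE = hc/λ = 1240 / 117 = 10.60 eV.
With Z = 4, ΔE = 217.6 × (1/n_f² − 1/n_i²), so 1/n_f² − 1/n_i² = 0.04871.
Trying n_f = 3 gives 1/n_i² = 0.06241, i.e. n_i ≈ 4; this pair matches.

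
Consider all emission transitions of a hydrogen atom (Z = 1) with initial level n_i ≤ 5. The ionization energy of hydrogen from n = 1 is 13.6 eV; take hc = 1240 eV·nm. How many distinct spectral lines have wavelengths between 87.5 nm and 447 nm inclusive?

5

Enumerate all n_i → n_f pairs with 1 ≤ n_f < n_i ≤ 5 and compute λ = 1240 / [13.6·1·(1/n_f² − 1/n_i²)].
Lines falling in [87.5, 447] nm: 5→1 (94.98 nm), 4→1 (97.25 nm), 3→1 (102.6 nm), 2→1 (121.6 nm), 5→2 (434.2 nm).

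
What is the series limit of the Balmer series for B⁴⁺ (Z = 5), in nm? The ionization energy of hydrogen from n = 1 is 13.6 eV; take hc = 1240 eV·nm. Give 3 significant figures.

14.6 nm

The Balmer series has lower level n_f = 2; the series limit corresponds to n_i → ∞.
ΔE_max = 13.6 × 25 / 2² = 85.00 eV.
λ_min = 1240 / 85.00 = 14.6 nm.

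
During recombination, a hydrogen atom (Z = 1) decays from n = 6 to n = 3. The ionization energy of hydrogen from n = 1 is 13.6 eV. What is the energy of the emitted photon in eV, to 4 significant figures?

1.133 eV

E_6 = −13.60/36 = −0.3778 eV and E_3 = −13.60/9 = −1.511 eV.
The photon energy is |E_6 − E_3| = 1.133 eV.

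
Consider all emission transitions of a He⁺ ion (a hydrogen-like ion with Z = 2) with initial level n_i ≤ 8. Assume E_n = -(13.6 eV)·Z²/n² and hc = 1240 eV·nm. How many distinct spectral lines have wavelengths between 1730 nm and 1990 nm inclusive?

Enumerate all n_i → n_f pairs with 1 ≤ n_f < n_i ≤ 8 and compute λ = 1240 / [13.6·4·(1/n_f² − 1/n_i²)].
Lines falling in [1730, 1990] nm: 6→5 (1865 nm), 8→6 (1876 nm).

2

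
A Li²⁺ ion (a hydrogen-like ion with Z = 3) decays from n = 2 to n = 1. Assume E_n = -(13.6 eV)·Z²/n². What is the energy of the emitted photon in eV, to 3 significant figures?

91.8 eV

The Bohr energies scale as Z², so for Z = 3: E_n = −122.4/n² eV.
E_2 = −122.4/4 = −30.60 eV and E_1 = −122.4/1 = −122.4 eV.
The photon energy is |E_2 − E_1| = 91.8 eV.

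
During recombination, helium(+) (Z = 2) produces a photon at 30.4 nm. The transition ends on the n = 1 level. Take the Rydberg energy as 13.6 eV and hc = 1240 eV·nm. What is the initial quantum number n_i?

The photon energy is ΔE = hc/λ = 1240 / 30.4 = 40.79 eV.
With Z = 2, ΔE = 54.40 × (1/n_f² − 1/n_i²), so 1/n_f² − 1/n_i² = 0.7498.
With n_f = 1: 1/n_i² = 1/1 − 0.7498 = 0.2502, so n_i ≈ 2.00.

n_i = 2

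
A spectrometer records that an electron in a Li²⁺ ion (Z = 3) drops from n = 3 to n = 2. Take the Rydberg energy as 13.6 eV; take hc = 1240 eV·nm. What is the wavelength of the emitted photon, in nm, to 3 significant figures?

72.9 nm

For Z = 3 the level energies scale as Z², so the effective Rydberg energy is 13.6 × 9 = 122.4 eV.
ΔE = 122.4 × (1/2² − 1/3²) = 122.4 × 0.1389 = 17.00 eV.
λ = hc/ΔE = 1240 / 17.00 = 72.9 nm.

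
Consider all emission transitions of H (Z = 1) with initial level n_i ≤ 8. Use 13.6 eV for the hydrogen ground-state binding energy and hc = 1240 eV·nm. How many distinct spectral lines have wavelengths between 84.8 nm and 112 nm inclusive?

Enumerate all n_i → n_f pairs with 1 ≤ n_f < n_i ≤ 8 and compute λ = 1240 / [13.6·1·(1/n_f² − 1/n_i²)].
Lines falling in [84.8, 112] nm: 8→1 (92.62 nm), 7→1 (93.08 nm), 6→1 (93.78 nm), 5→1 (94.98 nm), 4→1 (97.25 nm), 3→1 (102.6 nm).

6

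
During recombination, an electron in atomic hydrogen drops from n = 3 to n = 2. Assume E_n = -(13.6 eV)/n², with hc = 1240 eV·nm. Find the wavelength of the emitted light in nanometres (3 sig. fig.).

656 nm

ΔE = 13.60 × (1/2² − 1/3²) = 13.60 × 0.1389 = 1.889 eV.
λ = hc/ΔE = 1240 / 1.889 = 656 nm.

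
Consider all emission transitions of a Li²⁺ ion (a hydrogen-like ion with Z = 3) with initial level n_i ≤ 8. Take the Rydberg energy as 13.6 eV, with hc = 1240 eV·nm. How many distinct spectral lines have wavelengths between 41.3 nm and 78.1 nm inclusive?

6

Enumerate all n_i → n_f pairs with 1 ≤ n_f < n_i ≤ 8 and compute λ = 1240 / [13.6·9·(1/n_f² − 1/n_i²)].
Lines falling in [41.3, 78.1] nm: 8→2 (43.22 nm), 7→2 (44.12 nm), 6→2 (45.59 nm), 5→2 (48.24 nm), 4→2 (54.03 nm), 3→2 (72.94 nm).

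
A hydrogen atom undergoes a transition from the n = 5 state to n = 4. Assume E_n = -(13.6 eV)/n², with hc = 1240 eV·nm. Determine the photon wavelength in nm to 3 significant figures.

ΔE = 13.60 × (1/4² − 1/5²) = 13.60 × 0.02250 = 0.3060 eV.
λ = hc/ΔE = 1240 / 0.3060 = 4050 nm.

4050 nm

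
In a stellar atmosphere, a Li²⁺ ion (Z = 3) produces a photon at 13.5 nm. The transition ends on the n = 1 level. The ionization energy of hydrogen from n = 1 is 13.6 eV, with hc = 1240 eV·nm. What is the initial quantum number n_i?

The photon energy is ΔE = hc/λ = 1240 / 13.5 = 91.85 eV.
With Z = 3, ΔE = 122.4 × (1/n_f² − 1/n_i²), so 1/n_f² − 1/n_i² = 0.7504.
With n_f = 1: 1/n_i² = 1/1 − 0.7504 = 0.2496, so n_i ≈ 2.00.

n_i = 2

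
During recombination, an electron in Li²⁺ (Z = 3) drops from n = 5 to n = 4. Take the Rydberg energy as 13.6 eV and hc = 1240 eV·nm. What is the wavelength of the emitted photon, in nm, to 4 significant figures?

450.3 nm

For Z = 3 the level energies scale as Z², so the effective Rydberg energy is 13.6 × 9 = 122.4 eV.
ΔE = 122.4 × (1/4² − 1/5²) = 122.4 × 0.02250 = 2.754 eV.
λ = hc/ΔE = 1240 / 2.754 = 450.3 nm.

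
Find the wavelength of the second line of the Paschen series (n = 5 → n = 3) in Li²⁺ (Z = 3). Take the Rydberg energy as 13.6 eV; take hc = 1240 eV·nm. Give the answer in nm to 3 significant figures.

142 nm

The Paschen series terminates on n_f = 3; the second line has n_i = 3+2 = 5.
ΔE = 122.4 × (1/3² − 1/5²) = 8.704 eV.
λ = 1240 / 8.704 = 142 nm.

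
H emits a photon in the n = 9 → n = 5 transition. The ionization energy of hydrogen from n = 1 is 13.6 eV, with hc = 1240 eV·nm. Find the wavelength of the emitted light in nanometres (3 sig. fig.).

ΔE = 13.60 × (1/5² − 1/9²) = 13.60 × 0.02765 = 0.3761 eV.
λ = hc/ΔE = 1240 / 0.3761 = 3300 nm.

3300 nm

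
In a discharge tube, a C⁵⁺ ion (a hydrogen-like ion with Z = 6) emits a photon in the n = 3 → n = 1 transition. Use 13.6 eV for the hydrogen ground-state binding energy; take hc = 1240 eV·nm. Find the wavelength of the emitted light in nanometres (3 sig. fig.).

2.85 nm

For Z = 6 the level energies scale as Z², so the effective Rydberg energy is 13.6 × 36 = 489.6 eV.
ΔE = 489.6 × (1/1² − 1/3²) = 489.6 × 0.8889 = 435.2 eV.
λ = hc/ΔE = 1240 / 435.2 = 2.85 nm.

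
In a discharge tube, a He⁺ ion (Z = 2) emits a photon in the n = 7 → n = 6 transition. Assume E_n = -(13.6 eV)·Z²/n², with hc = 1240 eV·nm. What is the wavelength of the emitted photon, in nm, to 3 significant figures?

For Z = 2 the level energies scale as Z², so the effective Rydberg energy is 13.6 × 4 = 54.40 eV.
ΔE = 54.40 × (1/6² − 1/7²) = 54.40 × 0.007370 = 0.4009 eV.
λ = hc/ΔE = 1240 / 0.4009 = 3090 nm.

3090 nm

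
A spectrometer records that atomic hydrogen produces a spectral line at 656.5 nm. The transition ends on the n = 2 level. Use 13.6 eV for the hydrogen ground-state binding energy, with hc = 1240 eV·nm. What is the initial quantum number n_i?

n_i = 3

The photon energy is ΔE = hc/λ = 1240 / 656.5 = 1.889 eV.
With Z = 1, ΔE = 13.60 × (1/n_f² − 1/n_i²), so 1/n_f² − 1/n_i² = 0.1389.
With n_f = 2: 1/n_i² = 1/4 − 0.1389 = 0.1111, so n_i ≈ 3.00.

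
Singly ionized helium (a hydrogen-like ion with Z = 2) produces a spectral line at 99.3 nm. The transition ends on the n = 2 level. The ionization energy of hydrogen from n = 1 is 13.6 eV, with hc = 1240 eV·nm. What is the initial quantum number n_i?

n_i = 7

The photon energy is ΔE = hc/λ = 1240 / 99.3 = 12.49 eV.
With Z = 2, ΔE = 54.40 × (1/n_f² − 1/n_i²), so 1/n_f² − 1/n_i² = 0.2295.
With n_f = 2: 1/n_i² = 1/4 − 0.2295 = 0.02045, so n_i ≈ 6.99.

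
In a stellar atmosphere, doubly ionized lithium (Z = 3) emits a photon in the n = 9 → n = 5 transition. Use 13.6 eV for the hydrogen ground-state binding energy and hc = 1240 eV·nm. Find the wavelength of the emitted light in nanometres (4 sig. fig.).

366.3 nm

For Z = 3 the level energies scale as Z², so the effective Rydberg energy is 13.6 × 9 = 122.4 eV.
ΔE = 122.4 × (1/5² − 1/9²) = 122.4 × 0.02765 = 3.385 eV.
λ = hc/ΔE = 1240 / 3.385 = 366.3 nm.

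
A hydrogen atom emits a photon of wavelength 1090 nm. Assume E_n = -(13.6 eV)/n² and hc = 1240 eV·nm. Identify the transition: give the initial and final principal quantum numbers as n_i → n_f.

The photon energy is ΔE = hc/λ = 1240 / 1090 = 1.138 eV.
With Z = 1, ΔE = 13.60 × (1/n_f² − 1/n_i²), so 1/n_f² − 1/n_i² = 0.08365.
Trying n_f = 3 gives 1/n_i² = 0.02746, i.e. n_i ≈ 6; this pair matches.

n_i = 6, n_f = 3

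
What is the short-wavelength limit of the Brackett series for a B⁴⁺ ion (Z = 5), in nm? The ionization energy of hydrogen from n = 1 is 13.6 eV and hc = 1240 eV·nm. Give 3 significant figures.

The Brackett series has lower level n_f = 4; the series limit corresponds to n_i → ∞.
ΔE_max = 13.6 × 25 / 4² = 21.25 eV.
λ_min = 1240 / 21.25 = 58.4 nm.

58.4 nm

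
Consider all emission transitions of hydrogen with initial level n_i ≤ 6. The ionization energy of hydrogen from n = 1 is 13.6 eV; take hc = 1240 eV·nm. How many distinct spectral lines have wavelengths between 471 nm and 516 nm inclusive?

1

Enumerate all n_i → n_f pairs with 1 ≤ n_f < n_i ≤ 6 and compute λ = 1240 / [13.6·1·(1/n_f² − 1/n_i²)].
Lines falling in [471, 516] nm: 4→2 (486.3 nm).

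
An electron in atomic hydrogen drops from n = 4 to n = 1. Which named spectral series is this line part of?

The series is set by the lower level: n_f = 1 is the Lyman series.

Lyman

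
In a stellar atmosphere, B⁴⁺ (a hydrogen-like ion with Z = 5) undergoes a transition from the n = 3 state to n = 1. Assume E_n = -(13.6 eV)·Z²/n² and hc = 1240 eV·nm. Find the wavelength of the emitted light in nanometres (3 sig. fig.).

4.10 nm

For Z = 5 the level energies scale as Z², so the effective Rydberg energy is 13.6 × 25 = 340.0 eV.
ΔE = 340.0 × (1/1² − 1/3²) = 340.0 × 0.8889 = 302.2 eV.
λ = hc/ΔE = 1240 / 302.2 = 4.10 nm.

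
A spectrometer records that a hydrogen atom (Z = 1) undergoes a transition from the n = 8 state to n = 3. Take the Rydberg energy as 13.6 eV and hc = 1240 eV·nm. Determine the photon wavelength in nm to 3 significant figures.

ΔE = 13.60 × (1/3² − 1/8²) = 13.60 × 0.09549 = 1.299 eV.
λ = hc/ΔE = 1240 / 1.299 = 955 nm.

955 nm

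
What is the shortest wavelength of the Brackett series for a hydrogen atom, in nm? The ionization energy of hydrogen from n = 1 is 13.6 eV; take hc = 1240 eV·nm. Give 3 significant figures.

1460 nm

The Brackett series has lower level n_f = 4; the series limit corresponds to n_i → ∞.
ΔE_max = 13.6 × 1 / 4² = 0.8500 eV.
λ_min = 1240 / 0.8500 = 1460 nm.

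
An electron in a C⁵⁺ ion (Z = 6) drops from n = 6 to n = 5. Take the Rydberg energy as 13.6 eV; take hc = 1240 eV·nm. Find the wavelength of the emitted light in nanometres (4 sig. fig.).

207.2 nm

For Z = 6 the level energies scale as Z², so the effective Rydberg energy is 13.6 × 36 = 489.6 eV.
ΔE = 489.6 × (1/5² − 1/6²) = 489.6 × 0.01222 = 5.984 eV.
λ = hc/ΔE = 1240 / 5.984 = 207.2 nm.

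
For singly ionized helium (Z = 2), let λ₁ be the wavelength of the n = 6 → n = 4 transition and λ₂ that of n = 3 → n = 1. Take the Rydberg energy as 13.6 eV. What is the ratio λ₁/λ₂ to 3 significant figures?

λ ∝ 1/ΔE ∝ 1/(1/n_f² − 1/n_i²), and the Z² and hc factors cancel in the ratio.
λ₁/λ₂ = (1/1² − 1/3²)/(1/4² − 1/6²) = 0.8889/0.03472 = 25.6.

25.6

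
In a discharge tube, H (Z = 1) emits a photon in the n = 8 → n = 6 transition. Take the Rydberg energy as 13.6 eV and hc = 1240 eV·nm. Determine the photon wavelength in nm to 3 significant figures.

7500 nm

ΔE = 13.60 × (1/6² − 1/8²) = 13.60 × 0.01215 = 0.1653 eV.
λ = hc/ΔE = 1240 / 0.1653 = 7500 nm.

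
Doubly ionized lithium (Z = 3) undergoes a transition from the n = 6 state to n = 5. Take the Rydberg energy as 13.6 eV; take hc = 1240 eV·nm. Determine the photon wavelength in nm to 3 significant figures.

829 nm

For Z = 3 the level energies scale as Z², so the effective Rydberg energy is 13.6 × 9 = 122.4 eV.
ΔE = 122.4 × (1/5² − 1/6²) = 122.4 × 0.01222 = 1.496 eV.
λ = hc/ΔE = 1240 / 1.496 = 829 nm.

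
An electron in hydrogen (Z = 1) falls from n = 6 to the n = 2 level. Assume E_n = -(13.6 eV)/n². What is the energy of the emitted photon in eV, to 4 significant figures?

3.022 eV

E_6 = −13.60/36 = −0.3778 eV and E_2 = −13.60/4 = −3.400 eV.
The photon energy is |E_6 − E_2| = 3.022 eV.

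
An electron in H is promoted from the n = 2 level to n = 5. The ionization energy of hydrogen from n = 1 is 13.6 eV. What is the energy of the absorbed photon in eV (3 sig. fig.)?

2.86 eV

E_5 = −13.60/25 = −0.5440 eV and E_2 = −13.60/4 = −3.400 eV.
The photon energy is |E_5 − E_2| = 2.86 eV.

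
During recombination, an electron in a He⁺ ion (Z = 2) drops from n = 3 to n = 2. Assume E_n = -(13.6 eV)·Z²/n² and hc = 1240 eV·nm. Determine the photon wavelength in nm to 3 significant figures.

164 nm

For Z = 2 the level energies scale as Z², so the effective Rydberg energy is 13.6 × 4 = 54.40 eV.
ΔE = 54.40 × (1/2² − 1/3²) = 54.40 × 0.1389 = 7.556 eV.
λ = hc/ΔE = 1240 / 7.556 = 164 nm.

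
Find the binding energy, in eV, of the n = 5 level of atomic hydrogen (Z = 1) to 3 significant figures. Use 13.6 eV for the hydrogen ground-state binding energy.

0.544 eV

E_5 = −13.60/25 = −0.544 eV, so ionization (to E = 0) requires 0.544 eV.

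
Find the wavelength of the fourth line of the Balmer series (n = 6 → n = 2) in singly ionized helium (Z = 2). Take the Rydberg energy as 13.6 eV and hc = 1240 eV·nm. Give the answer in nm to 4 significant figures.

The Balmer series terminates on n_f = 2; the fourth line has n_i = 2+4 = 6.
ΔE = 54.40 × (1/2² − 1/6²) = 12.09 eV.
λ = 1240 / 12.09 = 102.6 nm.

102.6 nm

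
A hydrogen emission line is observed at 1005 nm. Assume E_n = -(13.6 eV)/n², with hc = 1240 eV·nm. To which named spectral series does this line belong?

Paschen

ΔE = 1240/1005 = 1.234 eV.
This matches 13.6 × (1/3² − 1/7²), so n_f = 3: the Paschen series.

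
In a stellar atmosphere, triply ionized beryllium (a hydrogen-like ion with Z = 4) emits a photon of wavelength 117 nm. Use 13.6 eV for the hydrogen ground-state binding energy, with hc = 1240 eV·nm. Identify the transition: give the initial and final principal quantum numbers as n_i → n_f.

n_i = 4, n_f = 3

The photon energy is ΔE = hc/λ = 1240 / 117 = 10.60 eV.
With Z = 4, ΔE = 217.6 × (1/n_f² − 1/n_i²), so 1/n_f² − 1/n_i² = 0.04871.
Trying n_f = 3 gives 1/n_i² = 0.06241, i.e. n_i ≈ 4; this pair matches.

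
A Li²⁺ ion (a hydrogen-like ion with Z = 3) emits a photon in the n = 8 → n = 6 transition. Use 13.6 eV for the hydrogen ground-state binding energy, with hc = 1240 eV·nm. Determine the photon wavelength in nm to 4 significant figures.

For Z = 3 the level energies scale as Z², so the effective Rydberg energy is 13.6 × 9 = 122.4 eV.
ΔE = 122.4 × (1/6² − 1/8²) = 122.4 × 0.01215 = 1.488 eV.
λ = hc/ΔE = 1240 / 1.488 = 833.6 nm.

833.6 nm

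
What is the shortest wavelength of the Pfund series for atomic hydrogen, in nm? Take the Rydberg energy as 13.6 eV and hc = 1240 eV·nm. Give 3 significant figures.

2280 nm

The Pfund series has lower level n_f = 5; the series limit corresponds to n_i → ∞.
ΔE_max = 13.6 × 1 / 5² = 0.5440 eV.
λ_min = 1240 / 0.5440 = 2280 nm.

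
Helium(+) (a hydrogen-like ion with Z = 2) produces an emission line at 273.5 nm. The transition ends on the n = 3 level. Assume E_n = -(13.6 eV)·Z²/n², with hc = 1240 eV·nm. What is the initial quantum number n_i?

n_i = 6

The photon energy is ΔE = hc/λ = 1240 / 273.5 = 4.534 eV.
With Z = 2, ΔE = 54.40 × (1/n_f² − 1/n_i²), so 1/n_f² − 1/n_i² = 0.08334.
With n_f = 3: 1/n_i² = 1/9 − 0.08334 = 0.02777, so n_i ≈ 6.00.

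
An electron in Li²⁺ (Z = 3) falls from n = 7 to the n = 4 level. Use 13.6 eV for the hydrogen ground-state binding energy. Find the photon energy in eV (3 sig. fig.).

5.15 eV

The Bohr energies scale as Z², so for Z = 3: E_n = −122.4/n² eV.
E_7 = −122.4/49 = −2.498 eV and E_4 = −122.4/16 = −7.650 eV.
The photon energy is |E_7 − E_4| = 5.15 eV.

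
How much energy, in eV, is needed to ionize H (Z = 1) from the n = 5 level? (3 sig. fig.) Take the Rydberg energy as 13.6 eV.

0.544 eV

E_5 = −13.60/25 = −0.544 eV, so ionization (to E = 0) requires 0.544 eV.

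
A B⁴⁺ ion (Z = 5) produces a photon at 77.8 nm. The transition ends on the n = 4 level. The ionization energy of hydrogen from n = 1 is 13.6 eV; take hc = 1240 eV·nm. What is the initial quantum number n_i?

The photon energy is ΔE = hc/λ = 1240 / 77.8 = 15.94 eV.
With Z = 5, ΔE = 340.0 × (1/n_f² − 1/n_i²), so 1/n_f² − 1/n_i² = 0.04688.
With n_f = 4: 1/n_i² = 1/16 − 0.04688 = 0.01562, so n_i ≈ 8.00.

n_i = 8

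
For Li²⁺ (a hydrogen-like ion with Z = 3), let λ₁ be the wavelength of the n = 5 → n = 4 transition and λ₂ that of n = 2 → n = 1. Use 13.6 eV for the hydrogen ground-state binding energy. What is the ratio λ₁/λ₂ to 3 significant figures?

λ ∝ 1/ΔE ∝ 1/(1/n_f² − 1/n_i²), and the Z² and hc factors cancel in the ratio.
λ₁/λ₂ = (1/1² − 1/2²)/(1/4² − 1/5²) = 0.7500/0.02250 = 33.3.

33.3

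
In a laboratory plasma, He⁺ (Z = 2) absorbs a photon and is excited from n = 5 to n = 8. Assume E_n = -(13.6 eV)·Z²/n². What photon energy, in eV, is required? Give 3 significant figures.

The Bohr energies scale as Z², so for Z = 2: E_n = −54.40/n² eV.
E_8 = −54.40/64 = −0.8500 eV and E_5 = −54.40/25 = −2.176 eV.
The photon energy is |E_8 − E_5| = 1.33 eV.

1.33 eV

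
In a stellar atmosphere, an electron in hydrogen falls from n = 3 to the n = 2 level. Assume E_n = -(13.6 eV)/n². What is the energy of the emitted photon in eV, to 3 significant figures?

1.89 eV

E_3 = −13.60/9 = −1.511 eV and E_2 = −13.60/4 = −3.400 eV.
The photon energy is |E_3 − E_2| = 1.89 eV.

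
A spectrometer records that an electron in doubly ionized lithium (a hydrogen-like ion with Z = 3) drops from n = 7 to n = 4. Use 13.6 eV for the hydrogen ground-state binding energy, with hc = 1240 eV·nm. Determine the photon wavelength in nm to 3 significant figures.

241 nm

For Z = 3 the level energies scale as Z², so the effective Rydberg energy is 13.6 × 9 = 122.4 eV.
ΔE = 122.4 × (1/4² − 1/7²) = 122.4 × 0.04209 = 5.152 eV.
λ = hc/ΔE = 1240 / 5.152 = 241 nm.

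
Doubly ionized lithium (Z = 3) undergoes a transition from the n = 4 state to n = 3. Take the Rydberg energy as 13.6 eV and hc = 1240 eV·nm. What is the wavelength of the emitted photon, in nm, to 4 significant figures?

208.4 nm

For Z = 3 the level energies scale as Z², so the effective Rydberg energy is 13.6 × 9 = 122.4 eV.
ΔE = 122.4 × (1/3² − 1/4²) = 122.4 × 0.04861 = 5.950 eV.
λ = hc/ΔE = 1240 / 5.950 = 208.4 nm.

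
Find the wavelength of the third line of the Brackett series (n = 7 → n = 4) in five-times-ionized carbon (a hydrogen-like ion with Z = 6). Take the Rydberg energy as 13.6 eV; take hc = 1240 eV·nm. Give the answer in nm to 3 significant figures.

The Brackett series terminates on n_f = 4; the third line has n_i = 4+3 = 7.
ΔE = 489.6 × (1/4² − 1/7²) = 20.61 eV.
λ = 1240 / 20.61 = 60.2 nm.

60.2 nm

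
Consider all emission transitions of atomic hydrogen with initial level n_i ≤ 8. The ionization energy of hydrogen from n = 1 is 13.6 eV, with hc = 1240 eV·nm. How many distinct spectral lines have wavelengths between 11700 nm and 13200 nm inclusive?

Enumerate all n_i → n_f pairs with 1 ≤ n_f < n_i ≤ 8 and compute λ = 1240 / [13.6·1·(1/n_f² − 1/n_i²)].
Lines falling in [11700, 13200] nm: 7→6 (12370 nm).

1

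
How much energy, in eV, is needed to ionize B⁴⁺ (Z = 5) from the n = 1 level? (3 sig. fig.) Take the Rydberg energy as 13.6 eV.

340 eV

E_n = −13.6 Z²/n² = −340.0/n² eV for Z = 5.
E_1 = −340.0/1 = −340 eV, so ionization (to E = 0) requires 340 eV.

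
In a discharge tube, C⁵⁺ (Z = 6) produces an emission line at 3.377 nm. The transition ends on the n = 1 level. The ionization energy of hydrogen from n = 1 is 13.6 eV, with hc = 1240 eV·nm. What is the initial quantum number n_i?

n_i = 2

The photon energy is ΔE = hc/λ = 1240 / 3.377 = 367.2 eV.
With Z = 6, ΔE = 489.6 × (1/n_f² − 1/n_i²), so 1/n_f² − 1/n_i² = 0.7500.
With n_f = 1: 1/n_i² = 1/1 − 0.7500 = 0.2500, so n_i ≈ 2.00.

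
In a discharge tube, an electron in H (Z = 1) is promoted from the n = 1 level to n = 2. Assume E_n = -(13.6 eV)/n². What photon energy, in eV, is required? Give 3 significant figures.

10.2 eV

E_2 = −13.60/4 = −3.400 eV and E_1 = −13.60/1 = −13.60 eV.
The photon energy is |E_2 − E_1| = 10.2 eV.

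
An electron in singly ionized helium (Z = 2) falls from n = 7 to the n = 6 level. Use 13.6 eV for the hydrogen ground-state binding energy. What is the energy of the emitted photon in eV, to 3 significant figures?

0.401 eV

The Bohr energies scale as Z², so for Z = 2: E_n = −54.40/n² eV.
E_7 = −54.40/49 = −1.110 eV and E_6 = −54.40/36 = −1.511 eV.
The photon energy is |E_7 − E_6| = 0.401 eV.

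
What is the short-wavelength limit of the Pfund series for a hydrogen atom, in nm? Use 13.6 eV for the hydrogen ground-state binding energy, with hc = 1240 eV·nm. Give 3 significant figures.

2280 nm

The Pfund series has lower level n_f = 5; the series limit corresponds to n_i → ∞.
ΔE_max = 13.6 × 1 / 5² = 0.5440 eV.
λ_min = 1240 / 0.5440 = 2280 nm.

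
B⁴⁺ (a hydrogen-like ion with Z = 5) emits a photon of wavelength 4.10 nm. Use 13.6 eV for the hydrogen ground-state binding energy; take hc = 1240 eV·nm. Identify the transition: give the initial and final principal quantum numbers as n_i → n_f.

The photon energy is ΔE = hc/λ = 1240 / 4.10 = 302.4 eV.
With Z = 5, ΔE = 340.0 × (1/n_f² − 1/n_i²), so 1/n_f² − 1/n_i² = 0.8895.
Trying n_f = 1 gives 1/n_i² = 0.1105, i.e. n_i ≈ 3; this pair matches.

n_i = 3, n_f = 1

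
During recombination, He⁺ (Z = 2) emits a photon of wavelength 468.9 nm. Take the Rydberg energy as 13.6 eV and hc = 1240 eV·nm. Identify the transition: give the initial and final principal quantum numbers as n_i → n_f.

n_i = 4, n_f = 3

The photon energy is ΔE = hc/λ = 1240 / 468.9 = 2.644 eV.
With Z = 2, ΔE = 54.40 × (1/n_f² − 1/n_i²), so 1/n_f² − 1/n_i² = 0.04861.
Trying n_f = 3 gives 1/n_i² = 0.06250, i.e. n_i ≈ 4; this pair matches.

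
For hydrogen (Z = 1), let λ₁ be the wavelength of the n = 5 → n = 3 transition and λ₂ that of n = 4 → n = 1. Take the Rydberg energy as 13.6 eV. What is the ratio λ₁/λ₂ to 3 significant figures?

13.2

λ ∝ 1/ΔE ∝ 1/(1/n_f² − 1/n_i²), and the Z² and hc factors cancel in the ratio.
λ₁/λ₂ = (1/1² − 1/4²)/(1/3² − 1/5²) = 0.9375/0.07111 = 13.2.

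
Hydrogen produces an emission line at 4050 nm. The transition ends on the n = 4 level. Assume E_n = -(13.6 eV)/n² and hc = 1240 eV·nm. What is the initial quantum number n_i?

n_i = 5

The photon energy is ΔE = hc/λ = 1240 / 4050 = 0.3062 eV.
With Z = 1, ΔE = 13.60 × (1/n_f² − 1/n_i²), so 1/n_f² − 1/n_i² = 0.02251.
With n_f = 4: 1/n_i² = 1/16 − 0.02251 = 0.03999, so n_i ≈ 5.00.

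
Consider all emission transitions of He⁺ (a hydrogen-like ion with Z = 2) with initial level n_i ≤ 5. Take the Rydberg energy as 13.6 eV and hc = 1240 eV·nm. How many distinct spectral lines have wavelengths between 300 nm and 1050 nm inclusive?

3

Enumerate all n_i → n_f pairs with 1 ≤ n_f < n_i ≤ 5 and compute λ = 1240 / [13.6·4·(1/n_f² − 1/n_i²)].
Lines falling in [300, 1050] nm: 5→3 (320.5 nm), 4→3 (468.9 nm), 5→4 (1013 nm).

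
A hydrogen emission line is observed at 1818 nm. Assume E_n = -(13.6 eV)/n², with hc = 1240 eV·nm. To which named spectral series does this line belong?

ΔE = 1240/1818 = 0.6821 eV.
This matches 13.6 × (1/4² − 1/9²), so n_f = 4: the Brackett series.

Brackett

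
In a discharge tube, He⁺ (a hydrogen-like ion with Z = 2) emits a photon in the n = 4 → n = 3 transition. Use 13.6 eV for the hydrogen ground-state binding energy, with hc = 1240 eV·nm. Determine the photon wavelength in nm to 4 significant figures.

468.9 nm

For Z = 2 the level energies scale as Z², so the effective Rydberg energy is 13.6 × 4 = 54.40 eV.
ΔE = 54.40 × (1/3² − 1/4²) = 54.40 × 0.04861 = 2.644 eV.
λ = hc/ΔE = 1240 / 2.644 = 468.9 nm.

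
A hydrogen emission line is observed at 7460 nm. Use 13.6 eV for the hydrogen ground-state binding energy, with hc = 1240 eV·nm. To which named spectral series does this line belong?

Pfund

ΔE = 1240/7460 = 0.1662 eV.
This matches 13.6 × (1/5² − 1/6²), so n_f = 5: the Pfund series.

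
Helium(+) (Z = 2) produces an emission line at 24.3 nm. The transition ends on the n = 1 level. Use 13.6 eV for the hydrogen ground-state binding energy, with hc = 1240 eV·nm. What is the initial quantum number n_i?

The photon energy is ΔE = hc/λ = 1240 / 24.3 = 51.03 eV.
With Z = 2, ΔE = 54.40 × (1/n_f² − 1/n_i²), so 1/n_f² − 1/n_i² = 0.9380.
With n_f = 1: 1/n_i² = 1/1 − 0.9380 = 0.06197, so n_i ≈ 4.02.

n_i = 4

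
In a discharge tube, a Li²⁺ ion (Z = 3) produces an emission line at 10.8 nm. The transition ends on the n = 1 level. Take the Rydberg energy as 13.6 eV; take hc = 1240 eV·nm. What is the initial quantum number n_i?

The photon energy is ΔE = hc/λ = 1240 / 10.8 = 114.8 eV.
With Z = 3, ΔE = 122.4 × (1/n_f² − 1/n_i²), so 1/n_f² − 1/n_i² = 0.9380.
With n_f = 1: 1/n_i² = 1/1 − 0.9380 = 0.06197, so n_i ≈ 4.02.

n_i = 4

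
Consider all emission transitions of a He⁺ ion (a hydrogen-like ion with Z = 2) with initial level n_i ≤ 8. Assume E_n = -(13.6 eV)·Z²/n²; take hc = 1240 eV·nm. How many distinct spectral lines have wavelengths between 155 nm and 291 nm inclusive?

Enumerate all n_i → n_f pairs with 1 ≤ n_f < n_i ≤ 8 and compute λ = 1240 / [13.6·4·(1/n_f² − 1/n_i²)].
Lines falling in [155, 291] nm: 3→2 (164.1 nm), 8→3 (238.7 nm), 7→3 (251.3 nm), 6→3 (273.5 nm).

4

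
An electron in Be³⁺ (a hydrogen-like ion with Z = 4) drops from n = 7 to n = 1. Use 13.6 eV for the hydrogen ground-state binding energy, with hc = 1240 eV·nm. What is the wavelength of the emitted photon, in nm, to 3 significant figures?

5.82 nm

For Z = 4 the level energies scale as Z², so the effective Rydberg energy is 13.6 × 16 = 217.6 eV.
ΔE = 217.6 × (1/1² − 1/7²) = 217.6 × 0.9796 = 213.2 eV.
λ = hc/ΔE = 1240 / 213.2 = 5.82 nm.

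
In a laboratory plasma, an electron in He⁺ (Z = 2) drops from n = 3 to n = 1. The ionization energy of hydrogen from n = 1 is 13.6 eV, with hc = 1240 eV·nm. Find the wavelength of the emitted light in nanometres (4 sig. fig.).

For Z = 2 the level energies scale as Z², so the effective Rydberg energy is 13.6 × 4 = 54.40 eV.
ΔE = 54.40 × (1/1² − 1/3²) = 54.40 × 0.8889 = 48.36 eV.
λ = hc/ΔE = 1240 / 48.36 = 25.64 nm.

25.64 nm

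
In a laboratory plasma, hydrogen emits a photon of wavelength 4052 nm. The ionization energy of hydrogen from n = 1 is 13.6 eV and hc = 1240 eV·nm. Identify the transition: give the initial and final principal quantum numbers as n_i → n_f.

n_i = 5, n_f = 4

The photon energy is ΔE = hc/λ = 1240 / 4052 = 0.3060 eV.
With Z = 1, ΔE = 13.60 × (1/n_f² − 1/n_i²), so 1/n_f² − 1/n_i² = 0.02250.
Trying n_f = 4 gives 1/n_i² = 0.04000, i.e. n_i ≈ 5; this pair matches.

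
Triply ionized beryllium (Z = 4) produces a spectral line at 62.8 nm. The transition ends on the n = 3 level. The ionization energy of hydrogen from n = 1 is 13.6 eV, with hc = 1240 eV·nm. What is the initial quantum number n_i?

The photon energy is ΔE = hc/λ = 1240 / 62.8 = 19.75 eV.
With Z = 4, ΔE = 217.6 × (1/n_f² − 1/n_i²), so 1/n_f² − 1/n_i² = 0.09074.
With n_f = 3: 1/n_i² = 1/9 − 0.09074 = 0.02037, so n_i ≈ 7.01.

n_i = 7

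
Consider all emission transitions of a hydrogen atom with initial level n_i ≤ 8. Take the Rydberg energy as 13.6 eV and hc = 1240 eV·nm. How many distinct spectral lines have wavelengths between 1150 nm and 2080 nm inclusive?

Enumerate all n_i → n_f pairs with 1 ≤ n_f < n_i ≤ 8 and compute λ = 1240 / [13.6·1·(1/n_f² − 1/n_i²)].
Lines falling in [1150, 2080] nm: 5→3 (1282 nm), 4→3 (1876 nm), 8→4 (1945 nm).

3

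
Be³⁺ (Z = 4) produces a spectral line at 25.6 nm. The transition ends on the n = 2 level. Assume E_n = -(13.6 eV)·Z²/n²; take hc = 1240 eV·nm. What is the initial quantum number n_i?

The photon energy is ΔE = hc/λ = 1240 / 25.6 = 48.44 eV.
With Z = 4, ΔE = 217.6 × (1/n_f² − 1/n_i²), so 1/n_f² − 1/n_i² = 0.2226.
With n_f = 2: 1/n_i² = 1/4 − 0.2226 = 0.02740, so n_i ≈ 6.04.

n_i = 6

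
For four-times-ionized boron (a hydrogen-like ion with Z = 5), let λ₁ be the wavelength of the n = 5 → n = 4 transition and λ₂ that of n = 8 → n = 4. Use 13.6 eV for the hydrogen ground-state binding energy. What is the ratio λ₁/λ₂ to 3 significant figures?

2.08

λ ∝ 1/ΔE ∝ 1/(1/n_f² − 1/n_i²), and the Z² and hc factors cancel in the ratio.
λ₁/λ₂ = (1/4² − 1/8²)/(1/4² − 1/5²) = 0.04688/0.02250 = 2.08.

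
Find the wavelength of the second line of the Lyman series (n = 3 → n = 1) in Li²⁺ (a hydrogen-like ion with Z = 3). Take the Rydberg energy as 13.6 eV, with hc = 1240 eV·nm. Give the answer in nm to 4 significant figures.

The Lyman series terminates on n_f = 1; the second line has n_i = 1+2 = 3.
ΔE = 122.4 × (1/1² − 1/3²) = 108.8 eV.
λ = 1240 / 108.8 = 11.40 nm.

11.40 nm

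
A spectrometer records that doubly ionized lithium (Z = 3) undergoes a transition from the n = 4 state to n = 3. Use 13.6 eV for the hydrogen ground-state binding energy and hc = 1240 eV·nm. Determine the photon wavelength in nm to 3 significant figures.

For Z = 3 the level energies scale as Z², so the effective Rydberg energy is 13.6 × 9 = 122.4 eV.
ΔE = 122.4 × (1/3² − 1/4²) = 122.4 × 0.04861 = 5.950 eV.
λ = hc/ΔE = 1240 / 5.950 = 208 nm.

208 nm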